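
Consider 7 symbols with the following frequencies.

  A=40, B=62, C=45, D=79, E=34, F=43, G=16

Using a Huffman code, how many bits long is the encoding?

866

Merge the two smallest weights repeatedly:
G(16) + E(34) → 50
A(40) + F(43) → 83
C(45) + 50 → 95
B(62) + D(79) → 141
83 + 95 → 178
141 + 178 → 319
Total encoded bits = sum of merged weights = 50 + 83 + 95 + 141 + 178 + 319 = 866.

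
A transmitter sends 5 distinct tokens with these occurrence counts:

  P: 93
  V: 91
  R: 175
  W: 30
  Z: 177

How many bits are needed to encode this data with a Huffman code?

1253

Merge the two smallest weights repeatedly:
W(30) + V(91) → 121
P(93) + 121 → 214
R(175) + Z(177) → 352
214 + 352 → 566
Each symbol's bit-cost is frequency × depth; summing gives 1253 bits (equivalently 121 + 214 + 352 + 566).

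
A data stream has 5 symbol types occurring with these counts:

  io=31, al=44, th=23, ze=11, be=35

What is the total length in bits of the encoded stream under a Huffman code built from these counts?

322

Build the Huffman tree bottom-up:
ze(11) + th(23) → 34
io(31) + 34 → 65
be(35) + al(44) → 79
65 + 79 → 144
Each symbol's bit-cost is frequency × depth; summing gives 322 bits (equivalently 34 + 65 + 79 + 144).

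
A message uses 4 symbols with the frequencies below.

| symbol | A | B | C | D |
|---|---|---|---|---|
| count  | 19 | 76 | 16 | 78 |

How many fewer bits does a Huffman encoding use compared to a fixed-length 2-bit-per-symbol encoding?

Fixed-length: 2 bits × 189 symbols = 378 bits.
Huffman merges:
combine C(16), A(19) → 35
combine 35, B(76) → 111
combine D(78), 111 → 189
Huffman total = 35 + 111 + 189 = 335 bits.
Saving = 378 − 335 = 43 bits.

43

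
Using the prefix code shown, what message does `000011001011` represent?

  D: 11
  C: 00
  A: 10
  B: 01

Read left to right; each codeword is recognised as soon as it completes (prefix code):
  00→C | 00→C | 11→D | 00→C | 10→A | 11→D
Decoded message: CCDCAD

CCDCAD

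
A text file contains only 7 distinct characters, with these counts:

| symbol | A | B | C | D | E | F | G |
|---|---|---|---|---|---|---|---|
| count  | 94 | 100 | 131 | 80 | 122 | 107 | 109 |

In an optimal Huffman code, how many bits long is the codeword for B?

3

Huffman merges, smallest pair first:
D(80) + A(94) → 174
B(100) + F(107) → 207
G(109) + E(122) → 231
C(131) + 174 → 305
207 + 231 → 438
305 + 438 → 743
B's leaf is at depth 3, giving a 3-bit codeword.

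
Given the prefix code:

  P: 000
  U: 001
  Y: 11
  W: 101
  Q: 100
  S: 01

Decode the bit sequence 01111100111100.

Read left to right; each codeword is recognised as soon as it completes (prefix code):
  01→S | 11→Y | 11→Y | 001→U | 11→Y | 100→Q
Decoded message: SYYUYQ

SYYUYQ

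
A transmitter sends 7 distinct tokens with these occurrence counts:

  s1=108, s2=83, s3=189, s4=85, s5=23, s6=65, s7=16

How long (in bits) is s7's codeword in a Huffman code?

4

Build the tree from the bottom:
s7(16) + s5(23) → 39
39 + s6(65) → 104
s2(83) + s4(85) → 168
104 + s1(108) → 212
168 + s3(189) → 357
212 + 357 → 569
s7's leaf is at depth 4, giving a 4-bit codeword.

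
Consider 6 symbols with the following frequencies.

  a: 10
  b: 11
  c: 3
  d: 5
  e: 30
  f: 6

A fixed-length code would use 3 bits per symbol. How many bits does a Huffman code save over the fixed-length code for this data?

52

Fixed-length: 3 bits × 65 symbols = 195 bits.
Huffman merges:
combine c(3), d(5) → 8
combine f(6), 8 → 14
combine a(10), b(11) → 21
combine 14, 21 → 35
combine e(30), 35 → 65
Huffman total = 8 + 14 + 21 + 35 + 65 = 143 bits.
Saving = 195 − 143 = 52 bits.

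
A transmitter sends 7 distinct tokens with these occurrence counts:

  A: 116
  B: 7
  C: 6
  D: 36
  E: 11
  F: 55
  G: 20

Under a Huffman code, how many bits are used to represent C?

Huffman merges, smallest pair first:
C(6) + B(7) → 13
E(11) + 13 → 24
G(20) + 24 → 44
D(36) + 44 → 80
F(55) + 80 → 135
A(116) + 135 → 251
C sits 6 levels below the root, so its codeword is 6 bits.

6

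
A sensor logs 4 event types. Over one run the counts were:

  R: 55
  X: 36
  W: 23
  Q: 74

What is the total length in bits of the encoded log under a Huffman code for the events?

Build the Huffman tree bottom-up:
W(23) + X(36) → 59
R(55) + 59 → 114
Q(74) + 114 → 188
The encoded length is the sum of every internal node's weight: 59 + 114 + 188 = 361 bits.

361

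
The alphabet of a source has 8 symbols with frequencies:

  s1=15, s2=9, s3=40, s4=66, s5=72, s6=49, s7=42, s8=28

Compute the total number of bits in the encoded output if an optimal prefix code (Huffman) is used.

Greedily combine the two least-frequent nodes:
s2(9) + s1(15) → 24
24 + s8(28) → 52
s3(40) + s7(42) → 82
s6(49) + 52 → 101
s4(66) + s5(72) → 138
82 + 101 → 183
138 + 183 → 321
Total encoded bits = sum of merged weights = 24 + 52 + 82 + 101 + 138 + 183 + 321 = 901.

901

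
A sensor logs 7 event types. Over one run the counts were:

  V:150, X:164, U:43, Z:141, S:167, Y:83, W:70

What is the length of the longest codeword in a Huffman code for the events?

Merge the two lowest-weight nodes at each step:
U(43) + W(70) → 113
Y(83) + 113 → 196
Z(141) + V(150) → 291
X(164) + S(167) → 331
196 + 291 → 487
331 + 487 → 818
The first pair merged (U, W) ends up deepest, at depth 4.

4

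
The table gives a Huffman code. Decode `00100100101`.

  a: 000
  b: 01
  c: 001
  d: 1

Read left to right; each codeword is recognised as soon as it completes (prefix code):
  001→c | 001→c | 001→c | 01→b
Decoded message: cccb

cccb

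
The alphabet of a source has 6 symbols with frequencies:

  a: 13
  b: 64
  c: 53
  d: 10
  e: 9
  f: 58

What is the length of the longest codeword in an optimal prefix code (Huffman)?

Merge the two lowest-weight nodes at each step:
e(9) + d(10) → 19
a(13) + 19 → 32
32 + c(53) → 85
f(58) + b(64) → 122
85 + 122 → 207
The first pair merged (e, d) ends up deepest, at depth 4.

4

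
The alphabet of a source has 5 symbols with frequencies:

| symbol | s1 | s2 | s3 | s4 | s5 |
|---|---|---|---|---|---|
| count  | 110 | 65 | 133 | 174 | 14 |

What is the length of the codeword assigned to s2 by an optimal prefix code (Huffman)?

3

Build the tree from the bottom:
merge s5(14) and s2(65): 79
merge 79 and s1(110): 189
merge s3(133) and s4(174): 307
merge 189 and 307: 496
s2's leaf is at depth 3, giving a 3-bit codeword.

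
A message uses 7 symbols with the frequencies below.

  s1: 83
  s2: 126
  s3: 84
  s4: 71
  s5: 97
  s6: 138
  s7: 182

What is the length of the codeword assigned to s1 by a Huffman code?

Huffman merges, smallest pair first:
merge s4(71) and s1(83): 154
merge s3(84) and s5(97): 181
merge s2(126) and s6(138): 264
merge 154 and 181: 335
merge s7(182) and 264: 446
merge 335 and 446: 781
The subtree containing s1 is merged 3 times, so code length = 3.

3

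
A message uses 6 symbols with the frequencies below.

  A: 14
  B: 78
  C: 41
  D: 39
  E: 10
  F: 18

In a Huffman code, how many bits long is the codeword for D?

Repeatedly merge the two smallest:
E(10) + A(14) → 24
F(18) + 24 → 42
D(39) + C(41) → 80
42 + B(78) → 120
80 + 120 → 200
The subtree containing D is merged 2 times, so code length = 2.

2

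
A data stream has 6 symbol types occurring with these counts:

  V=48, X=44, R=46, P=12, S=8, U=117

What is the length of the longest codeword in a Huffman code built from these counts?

Merge the two lowest-weight nodes at each step:
merge S(8) and P(12): 20
merge 20 and X(44): 64
merge R(46) and V(48): 94
merge 64 and 94: 158
merge U(117) and 158: 275
The first pair merged (S, P) ends up deepest, at depth 4.

4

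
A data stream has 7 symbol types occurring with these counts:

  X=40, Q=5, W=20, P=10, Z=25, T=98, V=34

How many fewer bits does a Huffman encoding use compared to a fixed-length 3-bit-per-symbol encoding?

146

Fixed-length: 3 bits × 232 symbols = 696 bits.
Huffman merges:
Q(5) + P(10) → 15
15 + W(20) → 35
Z(25) + V(34) → 59
35 + X(40) → 75
59 + 75 → 134
T(98) + 134 → 232
Huffman total = 15 + 35 + 59 + 75 + 134 + 232 = 550 bits.
Saving = 696 − 550 = 146 bits.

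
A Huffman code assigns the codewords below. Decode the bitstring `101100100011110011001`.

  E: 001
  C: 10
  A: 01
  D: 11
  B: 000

Read left to right; each codeword is recognised as soon as it completes (prefix code):
  10→C | 11→D | 001→E | 000→B | 11→D | 11→D | 001→E | 10→C | 01→A
Decoded message: CDEBDDECA

CDEBDDECA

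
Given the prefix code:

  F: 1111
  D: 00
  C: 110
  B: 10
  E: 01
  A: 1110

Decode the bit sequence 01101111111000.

Read left to right; each codeword is recognised as soon as it completes (prefix code):
  01→E | 10→B | 1111→F | 1110→A | 00→D
Decoded message: EBFAD

EBFAD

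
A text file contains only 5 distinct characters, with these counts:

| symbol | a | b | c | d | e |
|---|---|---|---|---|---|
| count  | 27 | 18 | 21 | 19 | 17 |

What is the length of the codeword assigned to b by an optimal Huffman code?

3

Repeatedly merge the two smallest:
merge e(17) and b(18): 35
merge d(19) and c(21): 40
merge a(27) and 35: 62
merge 40 and 62: 102
b's leaf is at depth 3, giving a 3-bit codeword.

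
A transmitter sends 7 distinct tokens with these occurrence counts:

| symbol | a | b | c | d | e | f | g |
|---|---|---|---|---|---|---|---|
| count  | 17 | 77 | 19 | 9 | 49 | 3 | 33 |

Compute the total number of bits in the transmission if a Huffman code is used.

Build the Huffman tree bottom-up:
combine f(3), d(9) → 12
combine 12, a(17) → 29
combine c(19), 29 → 48
combine g(33), 48 → 81
combine e(49), b(77) → 126
combine 81, 126 → 207
Total encoded bits = sum of merged weights = 12 + 29 + 48 + 81 + 126 + 207 = 503.

503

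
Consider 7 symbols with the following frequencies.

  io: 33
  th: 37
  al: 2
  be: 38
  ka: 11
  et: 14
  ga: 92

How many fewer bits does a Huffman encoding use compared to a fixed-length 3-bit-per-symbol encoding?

Fixed-length: 3 bits × 227 symbols = 681 bits.
Huffman merges:
al(2) + ka(11) → 13
13 + et(14) → 27
27 + io(33) → 60
th(37) + be(38) → 75
60 + 75 → 135
ga(92) + 135 → 227
Huffman total = 13 + 27 + 60 + 75 + 135 + 227 = 537 bits.
Saving = 681 − 537 = 144 bits.

144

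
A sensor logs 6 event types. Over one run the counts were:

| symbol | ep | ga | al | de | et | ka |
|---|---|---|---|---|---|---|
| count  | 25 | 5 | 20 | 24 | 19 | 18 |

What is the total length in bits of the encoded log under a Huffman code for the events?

284

Merge the two smallest weights repeatedly:
ga(5) + ka(18) → 23
et(19) + al(20) → 39
23 + de(24) → 47
ep(25) + 39 → 64
47 + 64 → 111
Total encoded bits = sum of merged weights = 23 + 39 + 47 + 64 + 111 = 284.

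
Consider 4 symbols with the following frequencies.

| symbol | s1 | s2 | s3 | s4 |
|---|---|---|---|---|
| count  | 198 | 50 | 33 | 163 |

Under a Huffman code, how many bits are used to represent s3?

3

Repeatedly merge the two smallest:
merge s3(33) and s2(50): 83
merge 83 and s4(163): 246
merge s1(198) and 246: 444
The subtree containing s3 is merged 3 times, so code length = 3.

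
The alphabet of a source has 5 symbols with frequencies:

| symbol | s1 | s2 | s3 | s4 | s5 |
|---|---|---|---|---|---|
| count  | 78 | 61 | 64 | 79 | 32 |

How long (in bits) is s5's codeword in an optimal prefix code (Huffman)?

3

Repeatedly merge the two smallest:
s5(32) + s2(61) → 93
s3(64) + s1(78) → 142
s4(79) + 93 → 172
142 + 172 → 314
s5's leaf is at depth 3, giving a 3-bit codeword.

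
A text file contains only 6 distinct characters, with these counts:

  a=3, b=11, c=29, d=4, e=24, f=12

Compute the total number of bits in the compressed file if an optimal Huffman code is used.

Merge the two smallest weights repeatedly:
a(3) + d(4) → 7
7 + b(11) → 18
f(12) + 18 → 30
e(24) + c(29) → 53
30 + 53 → 83
Total encoded bits = sum of merged weights = 7 + 18 + 30 + 53 + 83 = 191.

191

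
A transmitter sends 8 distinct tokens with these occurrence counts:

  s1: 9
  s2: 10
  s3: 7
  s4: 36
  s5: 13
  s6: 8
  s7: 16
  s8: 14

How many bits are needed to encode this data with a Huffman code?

318

Build the Huffman tree bottom-up:
combine s3(7), s6(8) → 15
combine s1(9), s2(10) → 19
combine s5(13), s8(14) → 27
combine 15, s7(16) → 31
combine 19, 27 → 46
combine 31, s4(36) → 67
combine 46, 67 → 113
Each symbol's bit-cost is frequency × depth; summing gives 318 bits (equivalently 15 + 19 + 27 + 31 + 46 + 67 + 113).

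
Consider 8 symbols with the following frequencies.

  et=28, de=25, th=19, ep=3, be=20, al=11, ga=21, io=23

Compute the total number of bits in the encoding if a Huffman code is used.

436

Greedily combine the two least-frequent nodes:
ep(3) + al(11) → 14
14 + th(19) → 33
be(20) + ga(21) → 41
io(23) + de(25) → 48
et(28) + 33 → 61
41 + 48 → 89
61 + 89 → 150
Each symbol's bit-cost is frequency × depth; summing gives 436 bits (equivalently 14 + 33 + 41 + 48 + 61 + 89 + 150).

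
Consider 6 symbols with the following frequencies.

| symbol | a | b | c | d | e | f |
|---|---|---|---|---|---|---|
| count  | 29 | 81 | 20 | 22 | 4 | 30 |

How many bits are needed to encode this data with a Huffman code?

420

Build the Huffman tree bottom-up:
e(4) + c(20) → 24
d(22) + 24 → 46
a(29) + f(30) → 59
46 + 59 → 105
b(81) + 105 → 186
Each symbol's bit-cost is frequency × depth; summing gives 420 bits (equivalently 24 + 46 + 59 + 105 + 186).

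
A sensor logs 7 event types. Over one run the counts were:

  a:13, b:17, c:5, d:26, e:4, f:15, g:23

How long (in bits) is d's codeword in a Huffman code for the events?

Huffman merges, smallest pair first:
e(4) + c(5) → 9
9 + a(13) → 22
f(15) + b(17) → 32
22 + g(23) → 45
d(26) + 32 → 58
45 + 58 → 103
d's leaf is at depth 2, giving a 2-bit codeword.

2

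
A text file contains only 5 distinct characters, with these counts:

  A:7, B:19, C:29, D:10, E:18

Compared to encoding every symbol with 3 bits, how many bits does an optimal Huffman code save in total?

Fixed-length: 3 bits × 83 symbols = 249 bits.
Huffman merges:
A(7) + D(10) → 17
17 + E(18) → 35
B(19) + C(29) → 48
35 + 48 → 83
Huffman total = 17 + 35 + 48 + 83 = 183 bits.
Saving = 249 − 183 = 66 bits.

66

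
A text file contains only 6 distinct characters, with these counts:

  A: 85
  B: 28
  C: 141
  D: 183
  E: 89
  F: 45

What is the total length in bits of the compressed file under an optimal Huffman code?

1373

Greedily combine the two least-frequent nodes:
combine B(28), F(45) → 73
combine 73, A(85) → 158
combine E(89), C(141) → 230
combine 158, D(183) → 341
combine 230, 341 → 571
The encoded length is the sum of every internal node's weight: 73 + 158 + 230 + 341 + 571 = 1373 bits.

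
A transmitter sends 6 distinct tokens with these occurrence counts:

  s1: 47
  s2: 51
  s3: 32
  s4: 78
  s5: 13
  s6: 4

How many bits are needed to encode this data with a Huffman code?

516

Merge the two smallest weights repeatedly:
combine s6(4), s5(13) → 17
combine 17, s3(32) → 49
combine s1(47), 49 → 96
combine s2(51), s4(78) → 129
combine 96, 129 → 225
Total encoded bits = sum of merged weights = 17 + 49 + 96 + 129 + 225 = 516.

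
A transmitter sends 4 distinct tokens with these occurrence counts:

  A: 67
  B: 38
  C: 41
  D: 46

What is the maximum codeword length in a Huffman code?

2

Merge the two lowest-weight nodes at each step:
B(38) + C(41) → 79
D(46) + A(67) → 113
79 + 113 → 192
The first pair merged (B, C) ends up deepest, at depth 2.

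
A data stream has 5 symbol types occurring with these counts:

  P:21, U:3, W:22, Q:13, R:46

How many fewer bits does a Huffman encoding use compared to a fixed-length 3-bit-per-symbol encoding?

Fixed-length: 3 bits × 105 symbols = 315 bits.
Huffman merges:
U(3) + Q(13) → 16
16 + P(21) → 37
W(22) + 37 → 59
R(46) + 59 → 105
Huffman total = 16 + 37 + 59 + 105 = 217 bits.
Saving = 315 − 217 = 98 bits.

98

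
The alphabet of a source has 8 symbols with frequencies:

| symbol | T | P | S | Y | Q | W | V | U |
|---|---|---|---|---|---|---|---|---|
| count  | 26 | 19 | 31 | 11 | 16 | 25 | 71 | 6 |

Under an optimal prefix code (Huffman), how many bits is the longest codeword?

4

Merge the two lowest-weight nodes at each step:
combine U(6), Y(11) → 17
combine Q(16), 17 → 33
combine P(19), W(25) → 44
combine T(26), S(31) → 57
combine 33, 44 → 77
combine 57, V(71) → 128
combine 77, 128 → 205
The first pair merged (U, Y) ends up deepest, at depth 4.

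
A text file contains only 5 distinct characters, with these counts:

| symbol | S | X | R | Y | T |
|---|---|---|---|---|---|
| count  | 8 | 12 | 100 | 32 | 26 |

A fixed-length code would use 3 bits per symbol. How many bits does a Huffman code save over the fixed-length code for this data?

Fixed-length: 3 bits × 178 symbols = 534 bits.
Huffman merges:
S(8) + X(12) → 20
20 + T(26) → 46
Y(32) + 46 → 78
78 + R(100) → 178
Huffman total = 20 + 46 + 78 + 178 = 322 bits.
Saving = 534 − 322 = 212 bits.

212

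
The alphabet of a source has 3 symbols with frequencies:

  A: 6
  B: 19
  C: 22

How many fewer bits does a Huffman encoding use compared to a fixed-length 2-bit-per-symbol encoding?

Fixed-length: 2 bits × 47 symbols = 94 bits.
Huffman merges:
merge A(6) and B(19): 25
merge C(22) and 25: 47
Huffman total = 25 + 47 = 72 bits.
Saving = 94 − 72 = 22 bits.

22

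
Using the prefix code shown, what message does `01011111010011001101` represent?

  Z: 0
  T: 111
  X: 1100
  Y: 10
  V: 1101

Read left to right; each codeword is recognised as soon as it completes (prefix code):
  0→Z | 10→Y | 111→T | 1101→V | 0→Z | 0→Z | 1100→X | 1101→V
Decoded message: ZYTVZZXV

ZYTVZZXV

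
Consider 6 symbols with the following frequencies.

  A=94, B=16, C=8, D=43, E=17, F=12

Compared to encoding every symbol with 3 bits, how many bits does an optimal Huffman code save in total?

178

Fixed-length: 3 bits × 190 symbols = 570 bits.
Huffman merges:
combine C(8), F(12) → 20
combine B(16), E(17) → 33
combine 20, 33 → 53
combine D(43), 53 → 96
combine A(94), 96 → 190
Huffman total = 20 + 33 + 53 + 96 + 190 = 392 bits.
Saving = 570 − 392 = 178 bits.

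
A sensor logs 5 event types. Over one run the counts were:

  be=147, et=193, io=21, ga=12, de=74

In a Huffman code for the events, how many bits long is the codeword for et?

1

Build the tree from the bottom:
merge ga(12) and io(21): 33
merge 33 and de(74): 107
merge 107 and be(147): 254
merge et(193) and 254: 447
et sits one level below the root: a 1-bit codeword.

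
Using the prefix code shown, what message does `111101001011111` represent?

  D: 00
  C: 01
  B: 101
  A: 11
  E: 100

Read left to right; each codeword is recognised as soon as it completes (prefix code):
  11→A | 11→A | 01→C | 00→D | 101→B | 11→A | 11→A
Decoded message: AACDBAA

AACDBAA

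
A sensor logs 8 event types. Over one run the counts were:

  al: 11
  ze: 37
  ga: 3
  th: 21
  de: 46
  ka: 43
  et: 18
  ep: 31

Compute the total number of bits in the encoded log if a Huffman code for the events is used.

587

Build the Huffman tree bottom-up:
combine ga(3), al(11) → 14
combine 14, et(18) → 32
combine th(21), ep(31) → 52
combine 32, ze(37) → 69
combine ka(43), de(46) → 89
combine 52, 69 → 121
combine 89, 121 → 210
Total encoded bits = sum of merged weights = 14 + 32 + 52 + 69 + 89 + 121 + 210 = 587.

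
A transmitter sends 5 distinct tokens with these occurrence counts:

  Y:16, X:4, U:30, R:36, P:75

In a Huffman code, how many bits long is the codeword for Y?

Build the tree from the bottom:
X(4) + Y(16) → 20
20 + U(30) → 50
R(36) + 50 → 86
P(75) + 86 → 161
The subtree containing Y is merged 4 times, so code length = 4.

4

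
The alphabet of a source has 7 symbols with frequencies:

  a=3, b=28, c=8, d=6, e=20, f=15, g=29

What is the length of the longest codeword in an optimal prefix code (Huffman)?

5

Merge the two lowest-weight nodes at each step:
a(3) + d(6) → 9
c(8) + 9 → 17
f(15) + 17 → 32
e(20) + b(28) → 48
g(29) + 32 → 61
48 + 61 → 109
The rarest symbols sit at the bottom; the longest codeword is 5 bits.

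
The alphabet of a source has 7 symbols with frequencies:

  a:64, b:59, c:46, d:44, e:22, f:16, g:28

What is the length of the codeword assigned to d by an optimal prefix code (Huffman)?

Repeatedly merge the two smallest:
f(16) + e(22) → 38
g(28) + 38 → 66
d(44) + c(46) → 90
b(59) + a(64) → 123
66 + 90 → 156
123 + 156 → 279
d sits 3 levels below the root, so its codeword is 3 bits.

3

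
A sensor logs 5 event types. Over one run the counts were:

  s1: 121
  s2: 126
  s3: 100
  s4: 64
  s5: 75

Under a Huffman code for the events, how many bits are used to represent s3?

2

Build the tree from the bottom:
merge s4(64) and s5(75): 139
merge s3(100) and s1(121): 221
merge s2(126) and 139: 265
merge 221 and 265: 486
s3 sits 2 levels below the root, so its codeword is 2 bits.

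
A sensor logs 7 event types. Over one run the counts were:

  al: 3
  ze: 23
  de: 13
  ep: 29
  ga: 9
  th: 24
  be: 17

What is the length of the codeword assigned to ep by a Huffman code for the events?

2

Huffman merges, smallest pair first:
merge al(3) and ga(9): 12
merge 12 and de(13): 25
merge be(17) and ze(23): 40
merge th(24) and 25: 49
merge ep(29) and 40: 69
merge 49 and 69: 118
ep's leaf is at depth 2, giving a 2-bit codeword.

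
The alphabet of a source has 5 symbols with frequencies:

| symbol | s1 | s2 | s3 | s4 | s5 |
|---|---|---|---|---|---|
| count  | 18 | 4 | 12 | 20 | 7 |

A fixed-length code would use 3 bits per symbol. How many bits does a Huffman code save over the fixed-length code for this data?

Fixed-length: 3 bits × 61 symbols = 183 bits.
Huffman merges:
combine s2(4), s5(7) → 11
combine 11, s3(12) → 23
combine s1(18), s4(20) → 38
combine 23, 38 → 61
Huffman total = 11 + 23 + 38 + 61 = 133 bits.
Saving = 183 − 133 = 50 bits.

50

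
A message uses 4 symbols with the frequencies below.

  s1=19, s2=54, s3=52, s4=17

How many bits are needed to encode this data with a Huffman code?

Merge the two smallest weights repeatedly:
combine s4(17), s1(19) → 36
combine 36, s3(52) → 88
combine s2(54), 88 → 142
The encoded length is the sum of every internal node's weight: 36 + 88 + 142 = 266 bits.

266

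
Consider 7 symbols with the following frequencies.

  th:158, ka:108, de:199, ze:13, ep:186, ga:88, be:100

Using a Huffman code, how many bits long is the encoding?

Merge the two smallest weights repeatedly:
ze(13) + ga(88) → 101
be(100) + 101 → 201
ka(108) + th(158) → 266
ep(186) + de(199) → 385
201 + 266 → 467
385 + 467 → 852
Total encoded bits = sum of merged weights = 101 + 201 + 266 + 385 + 467 + 852 = 2272.

2272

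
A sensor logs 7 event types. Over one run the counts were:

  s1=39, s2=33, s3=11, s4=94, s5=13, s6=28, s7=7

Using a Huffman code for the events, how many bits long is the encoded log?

536

Merge the two smallest weights repeatedly:
merge s7(7) and s3(11): 18
merge s5(13) and 18: 31
merge s6(28) and 31: 59
merge s2(33) and s1(39): 72
merge 59 and 72: 131
merge s4(94) and 131: 225
The encoded length is the sum of every internal node's weight: 18 + 31 + 59 + 72 + 131 + 225 = 536 bits.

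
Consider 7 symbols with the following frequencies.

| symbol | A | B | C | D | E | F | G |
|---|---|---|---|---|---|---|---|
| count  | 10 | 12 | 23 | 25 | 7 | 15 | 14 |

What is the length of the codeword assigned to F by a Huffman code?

3

Build the tree from the bottom:
E(7) + A(10) → 17
B(12) + G(14) → 26
F(15) + 17 → 32
C(23) + D(25) → 48
26 + 32 → 58
48 + 58 → 106
F sits 3 levels below the root, so its codeword is 3 bits.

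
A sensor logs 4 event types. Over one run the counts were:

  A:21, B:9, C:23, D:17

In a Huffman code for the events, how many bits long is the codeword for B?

2

Build the tree from the bottom:
B(9) + D(17) → 26
A(21) + C(23) → 44
26 + 44 → 70
The subtree containing B is merged 2 times, so code length = 2.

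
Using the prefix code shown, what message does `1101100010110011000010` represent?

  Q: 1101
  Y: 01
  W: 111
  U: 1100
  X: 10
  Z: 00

Read left to right; each codeword is recognised as soon as it completes (prefix code):
  1101→Q | 10→X | 00→Z | 10→X | 1100→U | 1100→U | 00→Z | 10→X
Decoded message: QXZXUUZX

QXZXUUZX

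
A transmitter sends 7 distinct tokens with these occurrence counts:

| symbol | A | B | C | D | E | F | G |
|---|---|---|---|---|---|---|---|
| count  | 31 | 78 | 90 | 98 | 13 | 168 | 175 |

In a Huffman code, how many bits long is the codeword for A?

4

Build the tree from the bottom:
merge E(13) and A(31): 44
merge 44 and B(78): 122
merge C(90) and D(98): 188
merge 122 and F(168): 290
merge G(175) and 188: 363
merge 290 and 363: 653
The subtree containing A is merged 4 times, so code length = 4.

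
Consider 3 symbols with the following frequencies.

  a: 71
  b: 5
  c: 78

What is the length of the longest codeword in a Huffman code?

2

Merge the two lowest-weight nodes at each step:
combine b(5), a(71) → 76
combine 76, c(78) → 154
The first pair merged (b, a) ends up deepest, at depth 2.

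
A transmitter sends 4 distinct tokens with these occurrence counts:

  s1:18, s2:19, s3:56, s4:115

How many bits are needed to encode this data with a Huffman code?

Greedily combine the two least-frequent nodes:
merge s1(18) and s2(19): 37
merge 37 and s3(56): 93
merge 93 and s4(115): 208
The encoded length is the sum of every internal node's weight: 37 + 93 + 208 = 338 bits.

338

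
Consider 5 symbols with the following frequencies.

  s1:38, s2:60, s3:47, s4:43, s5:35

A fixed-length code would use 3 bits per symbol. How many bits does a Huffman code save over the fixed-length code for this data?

150

Fixed-length: 3 bits × 223 symbols = 669 bits.
Huffman merges:
merge s5(35) and s1(38): 73
merge s4(43) and s3(47): 90
merge s2(60) and 73: 133
merge 90 and 133: 223
Huffman total = 73 + 90 + 133 + 223 = 519 bits.
Saving = 669 − 519 = 150 bits.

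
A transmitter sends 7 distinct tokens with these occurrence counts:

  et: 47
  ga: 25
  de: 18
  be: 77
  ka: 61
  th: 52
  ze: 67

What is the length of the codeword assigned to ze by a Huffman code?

Huffman merges, smallest pair first:
de(18) + ga(25) → 43
43 + et(47) → 90
th(52) + ka(61) → 113
ze(67) + be(77) → 144
90 + 113 → 203
144 + 203 → 347
The subtree containing ze is merged 2 times, so code length = 2.

2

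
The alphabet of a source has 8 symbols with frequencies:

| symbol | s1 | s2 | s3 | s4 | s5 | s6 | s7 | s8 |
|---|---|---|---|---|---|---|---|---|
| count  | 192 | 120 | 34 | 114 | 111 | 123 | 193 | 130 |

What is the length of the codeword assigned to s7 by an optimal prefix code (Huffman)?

Huffman merges, smallest pair first:
merge s3(34) and s5(111): 145
merge s4(114) and s2(120): 234
merge s6(123) and s8(130): 253
merge 145 and s1(192): 337
merge s7(193) and 234: 427
merge 253 and 337: 590
merge 427 and 590: 1017
s7 sits 2 levels below the root, so its codeword is 2 bits.

2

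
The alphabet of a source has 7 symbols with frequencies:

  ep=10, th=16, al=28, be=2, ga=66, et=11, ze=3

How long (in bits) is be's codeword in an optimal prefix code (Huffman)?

6

Repeatedly merge the two smallest:
merge be(2) and ze(3): 5
merge 5 and ep(10): 15
merge et(11) and 15: 26
merge th(16) and 26: 42
merge al(28) and 42: 70
merge ga(66) and 70: 136
be's leaf is at depth 6, giving a 6-bit codeword.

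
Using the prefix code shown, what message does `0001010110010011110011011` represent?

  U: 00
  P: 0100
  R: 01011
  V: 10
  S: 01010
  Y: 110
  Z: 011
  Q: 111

Read left to right; each codeword is recognised as soon as it completes (prefix code):
  00→U | 01010→S | 110→Y | 0100→P | 111→Q | 10→V | 011→Z | 011→Z
Decoded message: USYPQVZZ

USYPQVZZ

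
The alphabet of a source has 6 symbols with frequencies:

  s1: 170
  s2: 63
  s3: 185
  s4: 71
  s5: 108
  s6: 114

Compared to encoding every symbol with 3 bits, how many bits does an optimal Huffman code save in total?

355

Fixed-length: 3 bits × 711 symbols = 2133 bits.
Huffman merges:
combine s2(63), s4(71) → 134
combine s5(108), s6(114) → 222
combine 134, s1(170) → 304
combine s3(185), 222 → 407
combine 304, 407 → 711
Huffman total = 134 + 222 + 304 + 407 + 711 = 1778 bits.
Saving = 2133 − 1778 = 355 bits.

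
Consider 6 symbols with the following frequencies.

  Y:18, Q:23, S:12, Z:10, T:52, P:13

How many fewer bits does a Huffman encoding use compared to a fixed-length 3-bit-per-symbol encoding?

Fixed-length: 3 bits × 128 symbols = 384 bits.
Huffman merges:
combine Z(10), S(12) → 22
combine P(13), Y(18) → 31
combine 22, Q(23) → 45
combine 31, 45 → 76
combine T(52), 76 → 128
Huffman total = 22 + 31 + 45 + 76 + 128 = 302 bits.
Saving = 384 − 302 = 82 bits.

82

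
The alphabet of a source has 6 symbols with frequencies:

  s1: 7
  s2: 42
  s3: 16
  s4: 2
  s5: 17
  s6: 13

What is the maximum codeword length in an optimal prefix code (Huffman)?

4

Merge the two lowest-weight nodes at each step:
combine s4(2), s1(7) → 9
combine 9, s6(13) → 22
combine s3(16), s5(17) → 33
combine 22, 33 → 55
combine s2(42), 55 → 97
The first pair merged (s4, s1) ends up deepest, at depth 4.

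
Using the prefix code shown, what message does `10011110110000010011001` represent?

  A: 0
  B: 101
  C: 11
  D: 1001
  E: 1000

DCBEAADD

Read left to right; each codeword is recognised as soon as it completes (prefix code):
  1001→D | 11→C | 101→B | 1000→E | 0→A | 0→A | 1001→D | 1001→D
Decoded message: DCBEAADD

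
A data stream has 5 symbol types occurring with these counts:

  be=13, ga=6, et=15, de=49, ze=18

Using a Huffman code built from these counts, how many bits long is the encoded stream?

205

Greedily combine the two least-frequent nodes:
ga(6) + be(13) → 19
et(15) + ze(18) → 33
19 + 33 → 52
de(49) + 52 → 101
Total encoded bits = sum of merged weights = 19 + 33 + 52 + 101 = 205.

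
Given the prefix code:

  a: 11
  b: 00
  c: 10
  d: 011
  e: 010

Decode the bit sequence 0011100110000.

Read left to right; each codeword is recognised as soon as it completes (prefix code):
  00→b | 11→a | 10→c | 011→d | 00→b | 00→b
Decoded message: bacdbb

bacdbb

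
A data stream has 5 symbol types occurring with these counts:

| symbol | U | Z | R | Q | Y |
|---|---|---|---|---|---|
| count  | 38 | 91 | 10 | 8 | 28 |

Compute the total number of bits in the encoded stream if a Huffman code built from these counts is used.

Merge the two smallest weights repeatedly:
merge Q(8) and R(10): 18
merge 18 and Y(28): 46
merge U(38) and 46: 84
merge 84 and Z(91): 175
Each symbol's bit-cost is frequency × depth; summing gives 323 bits (equivalently 18 + 46 + 84 + 175).

323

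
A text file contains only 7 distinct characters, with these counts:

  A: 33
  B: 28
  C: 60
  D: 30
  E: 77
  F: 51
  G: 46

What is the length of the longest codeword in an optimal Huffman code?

Merge the two lowest-weight nodes at each step:
B(28) + D(30) → 58
A(33) + G(46) → 79
F(51) + 58 → 109
C(60) + E(77) → 137
79 + 109 → 188
137 + 188 → 325
The rarest symbols sit at the bottom; the longest codeword is 4 bits.

4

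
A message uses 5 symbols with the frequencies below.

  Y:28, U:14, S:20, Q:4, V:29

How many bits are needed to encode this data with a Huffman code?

208

Merge the two smallest weights repeatedly:
Q(4) + U(14) → 18
18 + S(20) → 38
Y(28) + V(29) → 57
38 + 57 → 95
Total encoded bits = sum of merged weights = 18 + 38 + 57 + 95 = 208.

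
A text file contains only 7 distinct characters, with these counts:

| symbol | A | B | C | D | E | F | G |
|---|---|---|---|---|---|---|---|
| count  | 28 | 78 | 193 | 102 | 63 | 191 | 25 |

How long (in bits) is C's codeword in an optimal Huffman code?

Build the tree from the bottom:
G(25) + A(28) → 53
53 + E(63) → 116
B(78) + D(102) → 180
116 + 180 → 296
F(191) + C(193) → 384
296 + 384 → 680
C's leaf is at depth 2, giving a 2-bit codeword.

2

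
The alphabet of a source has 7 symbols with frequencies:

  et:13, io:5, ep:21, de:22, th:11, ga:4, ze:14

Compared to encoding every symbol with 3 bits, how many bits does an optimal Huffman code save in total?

34

Fixed-length: 3 bits × 90 symbols = 270 bits.
Huffman merges:
combine ga(4), io(5) → 9
combine 9, th(11) → 20
combine et(13), ze(14) → 27
combine 20, ep(21) → 41
combine de(22), 27 → 49
combine 41, 49 → 90
Huffman total = 9 + 20 + 27 + 41 + 49 + 90 = 236 bits.
Saving = 270 − 236 = 34 bits.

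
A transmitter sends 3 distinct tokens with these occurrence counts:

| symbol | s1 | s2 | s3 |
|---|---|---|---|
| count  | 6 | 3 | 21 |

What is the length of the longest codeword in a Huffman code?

Merge the two lowest-weight nodes at each step:
s2(3) + s1(6) → 9
9 + s3(21) → 30
The first pair merged (s2, s1) ends up deepest, at depth 2.

2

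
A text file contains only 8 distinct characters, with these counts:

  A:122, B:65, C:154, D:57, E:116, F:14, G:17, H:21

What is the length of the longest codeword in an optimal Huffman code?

6

Merge the two lowest-weight nodes at each step:
F(14) + G(17) → 31
H(21) + 31 → 52
52 + D(57) → 109
B(65) + 109 → 174
E(116) + A(122) → 238
C(154) + 174 → 328
238 + 328 → 566
The rarest symbols sit at the bottom; the longest codeword is 6 bits.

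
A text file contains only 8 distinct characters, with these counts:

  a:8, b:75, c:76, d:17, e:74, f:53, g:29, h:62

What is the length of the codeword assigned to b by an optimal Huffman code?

Build the tree from the bottom:
a(8) + d(17) → 25
25 + g(29) → 54
f(53) + 54 → 107
h(62) + e(74) → 136
b(75) + c(76) → 151
107 + 136 → 243
151 + 243 → 394
The subtree containing b is merged 2 times, so code length = 2.

2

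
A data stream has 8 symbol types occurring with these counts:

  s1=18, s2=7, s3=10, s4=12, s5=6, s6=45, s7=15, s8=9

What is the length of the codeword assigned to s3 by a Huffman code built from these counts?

4

Build the tree from the bottom:
merge s5(6) and s2(7): 13
merge s8(9) and s3(10): 19
merge s4(12) and 13: 25
merge s7(15) and s1(18): 33
merge 19 and 25: 44
merge 33 and 44: 77
merge s6(45) and 77: 122
s3's leaf is at depth 4, giving a 4-bit codeword.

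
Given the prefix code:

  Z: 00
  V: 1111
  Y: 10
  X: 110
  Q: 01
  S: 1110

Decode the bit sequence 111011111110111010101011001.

SVSSYYYXQ

Read left to right; each codeword is recognised as soon as it completes (prefix code):
  1110→S | 1111→V | 1110→S | 1110→S | 10→Y | 10→Y | 10→Y | 110→X | 01→Q
Decoded message: SVSSYYYXQ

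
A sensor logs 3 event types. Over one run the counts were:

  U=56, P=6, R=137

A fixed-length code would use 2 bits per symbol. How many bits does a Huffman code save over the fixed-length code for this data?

137

Fixed-length: 2 bits × 199 symbols = 398 bits.
Huffman merges:
P(6) + U(56) → 62
62 + R(137) → 199
Huffman total = 62 + 199 = 261 bits.
Saving = 398 − 261 = 137 bits.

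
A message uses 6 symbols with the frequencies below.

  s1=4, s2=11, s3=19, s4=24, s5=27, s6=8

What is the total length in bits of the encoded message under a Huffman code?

Merge the two smallest weights repeatedly:
combine s1(4), s6(8) → 12
combine s2(11), 12 → 23
combine s3(19), 23 → 42
combine s4(24), s5(27) → 51
combine 42, 51 → 93
Each symbol's bit-cost is frequency × depth; summing gives 221 bits (equivalently 12 + 23 + 42 + 51 + 93).

221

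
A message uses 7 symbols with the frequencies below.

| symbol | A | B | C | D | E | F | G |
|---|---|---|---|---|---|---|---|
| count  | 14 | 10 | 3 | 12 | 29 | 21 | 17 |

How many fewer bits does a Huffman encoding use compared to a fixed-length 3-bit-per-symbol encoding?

37

Fixed-length: 3 bits × 106 symbols = 318 bits.
Huffman merges:
combine C(3), B(10) → 13
combine D(12), 13 → 25
combine A(14), G(17) → 31
combine F(21), 25 → 46
combine E(29), 31 → 60
combine 46, 60 → 106
Huffman total = 13 + 25 + 31 + 46 + 60 + 106 = 281 bits.
Saving = 318 − 281 = 37 bits.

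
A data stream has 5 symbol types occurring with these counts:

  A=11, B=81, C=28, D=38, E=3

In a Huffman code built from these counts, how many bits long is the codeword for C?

Huffman merges, smallest pair first:
merge E(3) and A(11): 14
merge 14 and C(28): 42
merge D(38) and 42: 80
merge 80 and B(81): 161
C sits 3 levels below the root, so its codeword is 3 bits.

3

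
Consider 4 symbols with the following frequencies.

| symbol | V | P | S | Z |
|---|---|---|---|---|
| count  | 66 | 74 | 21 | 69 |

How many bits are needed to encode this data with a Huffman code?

Build the Huffman tree bottom-up:
combine S(21), V(66) → 87
combine Z(69), P(74) → 143
combine 87, 143 → 230
The encoded length is the sum of every internal node's weight: 87 + 143 + 230 = 460 bits.

460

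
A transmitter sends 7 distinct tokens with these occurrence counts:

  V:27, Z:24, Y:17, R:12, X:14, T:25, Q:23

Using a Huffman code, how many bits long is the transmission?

399

Build the Huffman tree bottom-up:
merge R(12) and X(14): 26
merge Y(17) and Q(23): 40
merge Z(24) and T(25): 49
merge 26 and V(27): 53
merge 40 and 49: 89
merge 53 and 89: 142
Total encoded bits = sum of merged weights = 26 + 40 + 49 + 53 + 89 + 142 = 399.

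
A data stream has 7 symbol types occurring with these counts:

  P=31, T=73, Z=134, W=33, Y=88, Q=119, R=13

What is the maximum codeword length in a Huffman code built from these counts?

Merge the two lowest-weight nodes at each step:
combine R(13), P(31) → 44
combine W(33), 44 → 77
combine T(73), 77 → 150
combine Y(88), Q(119) → 207
combine Z(134), 150 → 284
combine 207, 284 → 491
The rarest symbols sit at the bottom; the longest codeword is 5 bits.

5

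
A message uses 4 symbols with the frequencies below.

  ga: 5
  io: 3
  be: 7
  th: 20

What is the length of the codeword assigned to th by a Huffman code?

Repeatedly merge the two smallest:
merge io(3) and ga(5): 8
merge be(7) and 8: 15
merge 15 and th(20): 35
th sits one level below the root: a 1-bit codeword.

1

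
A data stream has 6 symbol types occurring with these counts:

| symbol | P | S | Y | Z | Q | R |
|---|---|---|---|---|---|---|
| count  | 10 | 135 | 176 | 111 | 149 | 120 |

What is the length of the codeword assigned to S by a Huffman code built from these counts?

2

Repeatedly merge the two smallest:
combine P(10), Z(111) → 121
combine R(120), 121 → 241
combine S(135), Q(149) → 284
combine Y(176), 241 → 417
combine 284, 417 → 701
S's leaf is at depth 2, giving a 2-bit codeword.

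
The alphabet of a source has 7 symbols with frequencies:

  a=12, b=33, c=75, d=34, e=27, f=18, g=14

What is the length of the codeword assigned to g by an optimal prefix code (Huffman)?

Build the tree from the bottom:
merge a(12) and g(14): 26
merge f(18) and 26: 44
merge e(27) and b(33): 60
merge d(34) and 44: 78
merge 60 and c(75): 135
merge 78 and 135: 213
g's leaf is at depth 4, giving a 4-bit codeword.

4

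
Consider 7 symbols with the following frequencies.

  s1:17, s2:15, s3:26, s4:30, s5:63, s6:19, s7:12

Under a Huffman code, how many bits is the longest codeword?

Merge the two lowest-weight nodes at each step:
s7(12) + s2(15) → 27
s1(17) + s6(19) → 36
s3(26) + 27 → 53
s4(30) + 36 → 66
53 + s5(63) → 116
66 + 116 → 182
The rarest symbols sit at the bottom; the longest codeword is 4 bits.

4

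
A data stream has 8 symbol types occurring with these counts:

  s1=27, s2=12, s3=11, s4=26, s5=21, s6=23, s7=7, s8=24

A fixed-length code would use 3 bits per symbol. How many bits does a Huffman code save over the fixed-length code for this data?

9

Fixed-length: 3 bits × 151 symbols = 453 bits.
Huffman merges:
s7(7) + s3(11) → 18
s2(12) + 18 → 30
s5(21) + s6(23) → 44
s8(24) + s4(26) → 50
s1(27) + 30 → 57
44 + 50 → 94
57 + 94 → 151
Huffman total = 18 + 30 + 44 + 50 + 57 + 94 + 151 = 444 bits.
Saving = 453 − 444 = 9 bits.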